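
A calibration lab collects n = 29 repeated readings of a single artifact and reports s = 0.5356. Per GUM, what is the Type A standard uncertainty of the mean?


u_A = s / sqrt(n)
u_A = 0.5356 / sqrt(29)
u_A = 0.5356 / 5.3851648
u_A = 0.0995

0.0995


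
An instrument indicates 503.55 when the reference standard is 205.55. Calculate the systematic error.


Systematic error = measured - true
= 503.55 - 205.55
= 298.0000

298.0000


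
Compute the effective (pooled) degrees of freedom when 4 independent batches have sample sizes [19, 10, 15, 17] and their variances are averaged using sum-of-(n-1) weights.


nu = sum_i (n_i - 1)
nu = ((19 - 1) + (10 - 1) + (15 - 1) + (17 - 1))
nu = 18 + 9 + 14 + 16
nu = 57

57


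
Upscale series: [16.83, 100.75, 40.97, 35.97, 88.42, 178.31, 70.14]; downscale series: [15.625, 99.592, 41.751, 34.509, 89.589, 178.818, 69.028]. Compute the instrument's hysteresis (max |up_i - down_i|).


|16.83 - 15.625| = 1.2050
|100.75 - 99.592| = 1.1580
|40.97 - 41.751| = 0.7810
|35.97 - 34.509| = 1.4610
|88.42 - 89.589| = 1.1690
|178.31 - 178.818| = 0.5080
|70.14 - 69.028| = 1.1120
hysteresis = max(diffs) = 1.4610

1.4610


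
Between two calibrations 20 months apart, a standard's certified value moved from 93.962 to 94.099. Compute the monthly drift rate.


rate = (v2 - v1) / months
= (94.099 - 93.962) / 20
= 0.1370 / 20
= 0.0069

0.0069


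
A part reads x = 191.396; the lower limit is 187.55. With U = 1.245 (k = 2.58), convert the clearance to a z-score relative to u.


u = U / k = 1.245 / 2.58 = 0.48255814
margin = |LSL - x| = |187.55 - 191.396| = 3.846
z = margin / u = 3.846 / 0.48255814
z = 7.9700

7.9700


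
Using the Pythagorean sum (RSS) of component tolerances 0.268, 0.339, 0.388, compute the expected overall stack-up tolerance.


RSS = sqrt(0.268^2 + 0.339^2 + 0.388^2)
= sqrt(0.337289)
= 0.5808

0.5808


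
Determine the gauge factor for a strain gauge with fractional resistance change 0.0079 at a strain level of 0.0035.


GF = (dR/R) / epsilon
= 0.0079 / 0.0035
= 2.2571

2.2571


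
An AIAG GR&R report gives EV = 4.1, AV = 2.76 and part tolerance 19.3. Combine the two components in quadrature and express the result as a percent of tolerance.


GRR = sqrt(EV^2 + AV^2) = sqrt(4.1^2 + 2.76^2) = 4.9424286
%GRR = GRR / tol * 100 = 4.9424286 / 19.3 * 100
%GRR = 25.6084

25.6084


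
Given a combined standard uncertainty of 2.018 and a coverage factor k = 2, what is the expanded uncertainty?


U = k * uc
U = 2 * 2.018
U = 4.0360

4.0360


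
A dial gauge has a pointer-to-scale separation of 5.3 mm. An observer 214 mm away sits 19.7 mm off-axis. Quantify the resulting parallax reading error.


error = h * offset / d
= 5.3 * 19.7 / 214
= 0.4879

0.4879


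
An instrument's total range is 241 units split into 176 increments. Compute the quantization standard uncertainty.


resolution = range / divisions
resolution = 241 / 176 = 1.3693182
u_res = resolution / (2*sqrt(3))
u_res = 1.3693182 / 3.4641016
u_res = 0.3953

0.3953


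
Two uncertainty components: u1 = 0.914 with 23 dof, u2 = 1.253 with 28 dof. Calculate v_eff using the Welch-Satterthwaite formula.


uc = sqrt(u1^2 + u2^2) = sqrt(0.914^2 + 1.253^2) = 1.5509368
v_eff = uc^4 / (u1^4/v1 + u2^4/v2)
= 1.5509368^4 / (0.914^4/23 + 1.253^4/28)
= 5.785973 / 0.11837604
v_eff = 48.8779

48.8779


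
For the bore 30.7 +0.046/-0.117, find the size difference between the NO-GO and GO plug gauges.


GO = nominal - lower_tol (smallest hole = maximum material condition)
GO = 30.7 - 0.117 = 30.583
NO-GO = nominal + upper_tol (largest hole = least material condition)
NO-GO = 30.7 + 0.046 = 30.746
spread = NO-GO - GO = 30.746 - 30.583 = 0.1630

0.1630


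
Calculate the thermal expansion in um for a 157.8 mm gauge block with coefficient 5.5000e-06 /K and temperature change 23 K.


dL = L * alpha * dT
= 157.8 * 5.5000e-06 * 23
= 0.0199617 mm
dL_um = 0.0199617 * 1000 = 19.9617 um

19.9617


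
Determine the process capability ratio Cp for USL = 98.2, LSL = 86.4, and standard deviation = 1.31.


Cp = (USL - LSL) / (6 * sigma)
= (98.2 - 86.4) / (6 * 1.31)
= 11.8000 / 7.8600
= 1.5013

1.5013


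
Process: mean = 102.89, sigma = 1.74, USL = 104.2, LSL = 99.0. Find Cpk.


Cpu = (USL - mean) / (3*sigma) = (104.2 - 102.89) / (3*1.74) = 0.2510
Cpl = (mean - LSL) / (3*sigma) = (102.89 - 99.0) / (3*1.74) = 0.7452
Cpk = min(Cpu, Cpl) = 0.2510

0.2510


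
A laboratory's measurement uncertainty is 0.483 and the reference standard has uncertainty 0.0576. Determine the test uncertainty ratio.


TUR = u_lab / u_ref
= 0.483 / 0.0576
= 8.3854

8.3854


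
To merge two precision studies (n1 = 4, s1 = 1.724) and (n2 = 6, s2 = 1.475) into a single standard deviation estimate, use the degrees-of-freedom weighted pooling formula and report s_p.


s_p = sqrt(((n1-1)*s1^2 + (n2-1)*s2^2) / (n1+n2-2))
numerator = (4-1)*1.724^2 + (6-1)*1.475^2 = 8.916528 + 10.878125 = 19.794653
denominator = 4 + 6 - 2 = 8
s_p^2 = 19.794653 / 8 = 2.4743316
s_p = sqrt(2.4743316) = 1.5730

1.5730


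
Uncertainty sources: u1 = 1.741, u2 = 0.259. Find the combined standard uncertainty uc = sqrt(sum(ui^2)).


uc = sqrt(1.741^2 + 0.259^2)
uc = sqrt(3.098162)
uc = 1.7602

1.7602


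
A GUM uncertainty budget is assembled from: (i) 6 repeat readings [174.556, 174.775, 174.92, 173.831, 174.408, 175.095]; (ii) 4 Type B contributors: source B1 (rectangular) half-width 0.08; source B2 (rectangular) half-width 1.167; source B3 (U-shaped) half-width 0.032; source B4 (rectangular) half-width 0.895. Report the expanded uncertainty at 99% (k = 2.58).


mean = (174.556 + 174.775 + 174.92 + 173.831 + 174.408 + 175.095) / 6 = 174.5975
s = sqrt(sum((x - mean)^2)/(n-1)) = 0.44903753
u_A = s / sqrt(n) = 0.44903753 / sqrt(6) = 0.1833188
u_B1 = 0.08 / sqrt(3) = 0.046188022
u_B2 = 1.167 / sqrt(3) = 0.67376776
u_B3 = 0.032 / sqrt(2) = 0.022627417
u_B4 = 0.895 / sqrt(3) = 0.51672849
uc = sqrt(0.1833188^2 + 0.046188022^2 + 0.67376776^2 + 0.022627417^2 + 0.51672849^2) = 0.87018529
U = k * uc = 2.58 * 0.87018529
U = 2.2451

2.2451


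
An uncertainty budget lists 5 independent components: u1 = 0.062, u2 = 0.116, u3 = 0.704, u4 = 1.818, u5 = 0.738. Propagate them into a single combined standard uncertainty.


uc = sqrt(0.062^2 + 0.116^2 + 0.704^2 + 1.818^2 + 0.738^2)
uc = sqrt(4.362684)
uc = 2.0887

2.0887


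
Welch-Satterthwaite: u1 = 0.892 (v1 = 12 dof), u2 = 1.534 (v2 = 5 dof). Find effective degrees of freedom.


uc = sqrt(u1^2 + u2^2) = sqrt(0.892^2 + 1.534^2) = 1.7744915
v_eff = uc^4 / (u1^4/v1 + u2^4/v2)
= 1.7744915^4 / (0.892^4/12 + 1.534^4/5)
= 9.9150679 / 1.1602254
v_eff = 8.5458

8.5458


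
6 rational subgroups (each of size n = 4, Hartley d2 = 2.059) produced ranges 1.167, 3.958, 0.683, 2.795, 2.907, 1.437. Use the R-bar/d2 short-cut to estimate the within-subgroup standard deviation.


R_bar = (1.167 + 3.958 + 0.683 + 2.795 + 2.907 + 1.437) / 6
R_bar = 12.947 / 6 = 2.1578333
sigma_hat = R_bar / d2 = 2.1578333 / 2.059 = 1.0480

1.0480


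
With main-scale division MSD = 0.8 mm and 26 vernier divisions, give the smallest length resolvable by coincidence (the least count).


LC = MSD / n_div
= 0.8 / 26
= 0.0308

0.0308


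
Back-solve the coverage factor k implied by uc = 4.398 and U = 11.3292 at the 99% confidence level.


k = U / uc
k = 11.3292 / 4.398
k = 2.576

2.576


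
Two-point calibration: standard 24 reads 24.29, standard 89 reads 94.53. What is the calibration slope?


slope = (y2 - y1) / (x2 - x1)
= (94.53 - 24.29) / (89 - 24)
= 70.2400 / 65
= 1.0806

1.0806


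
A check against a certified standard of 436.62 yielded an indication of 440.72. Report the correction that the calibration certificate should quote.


Correction = standard - reading
= 436.62 - 440.72
= -4.1000

-4.1000


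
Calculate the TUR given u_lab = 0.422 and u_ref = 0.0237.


TUR = u_lab / u_ref
= 0.422 / 0.0237
= 17.8059

17.8059


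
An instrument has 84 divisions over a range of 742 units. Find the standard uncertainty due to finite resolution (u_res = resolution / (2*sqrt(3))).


resolution = range / divisions
resolution = 742 / 84 = 8.8333333
u_res = resolution / (2*sqrt(3))
u_res = 8.8333333 / 3.4641016
u_res = 2.5500

2.5500


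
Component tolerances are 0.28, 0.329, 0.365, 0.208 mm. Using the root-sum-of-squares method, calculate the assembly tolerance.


RSS = sqrt(0.28^2 + 0.329^2 + 0.365^2 + 0.208^2)
= sqrt(0.36313)
= 0.6026

0.6026


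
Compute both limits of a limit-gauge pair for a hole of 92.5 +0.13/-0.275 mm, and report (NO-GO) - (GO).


GO = nominal - lower_tol (smallest hole = maximum material condition)
GO = 92.5 - 0.275 = 92.225
NO-GO = nominal + upper_tol (largest hole = least material condition)
NO-GO = 92.5 + 0.13 = 92.63
spread = NO-GO - GO = 92.63 - 92.225 = 0.4050

0.4050


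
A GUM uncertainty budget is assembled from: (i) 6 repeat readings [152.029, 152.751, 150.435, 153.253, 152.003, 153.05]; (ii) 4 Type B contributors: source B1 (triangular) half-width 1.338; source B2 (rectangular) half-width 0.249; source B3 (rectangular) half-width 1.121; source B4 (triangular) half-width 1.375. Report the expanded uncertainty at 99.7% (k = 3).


mean = (152.029 + 152.751 + 150.435 + 153.253 + 152.003 + 153.05) / 6 = 152.2535
s = sqrt(sum((x - mean)^2)/(n-1)) = 1.0296613
u_A = s / sqrt(n) = 1.0296613 / sqrt(6) = 0.42035747
u_B1 = 1.338 / sqrt(6) = 0.54623621
u_B2 = 0.249 / sqrt(3) = 0.14376022
u_B3 = 1.121 / sqrt(3) = 0.64720965
u_B4 = 1.375 / sqrt(6) = 0.5613414
uc = sqrt(0.42035747^2 + 0.54623621^2 + 0.14376022^2 + 0.64720965^2 + 0.5613414^2) = 1.1089301
U = k * uc = 3 * 1.1089301
U = 3.3268

3.3268


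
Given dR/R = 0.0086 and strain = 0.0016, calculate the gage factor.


GF = (dR/R) / epsilon
= 0.0086 / 0.0016
= 5.3750

5.3750


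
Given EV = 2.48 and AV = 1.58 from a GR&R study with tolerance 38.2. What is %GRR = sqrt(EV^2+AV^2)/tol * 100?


GRR = sqrt(EV^2 + AV^2) = sqrt(2.48^2 + 1.58^2) = 2.9405442
%GRR = GRR / tol * 100 = 2.9405442 / 38.2 * 100
%GRR = 7.6978

7.6978


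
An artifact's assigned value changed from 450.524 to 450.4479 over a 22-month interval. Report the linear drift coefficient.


rate = (v2 - v1) / months
= (450.4479 - 450.524) / 22
= -0.0761 / 22
= -0.0035

-0.0035


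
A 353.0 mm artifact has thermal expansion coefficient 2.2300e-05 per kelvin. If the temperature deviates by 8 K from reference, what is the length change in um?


dL = L * alpha * dT
= 353.0 * 2.2300e-05 * 8
= 0.0629752 mm
dL_um = 0.0629752 * 1000 = 62.9752 um

62.9752


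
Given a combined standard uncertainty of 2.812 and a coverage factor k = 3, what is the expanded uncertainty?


U = k * uc
U = 3 * 2.812
U = 8.4360

8.4360


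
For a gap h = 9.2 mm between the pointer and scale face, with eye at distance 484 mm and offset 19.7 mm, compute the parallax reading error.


error = h * offset / d
= 9.2 * 19.7 / 484
= 0.3745

0.3745


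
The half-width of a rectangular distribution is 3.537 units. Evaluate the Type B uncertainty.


u_B = half_width / sqrt(3)
u_B = 3.537 / 1.7320508
u_B = 2.0421

2.0421


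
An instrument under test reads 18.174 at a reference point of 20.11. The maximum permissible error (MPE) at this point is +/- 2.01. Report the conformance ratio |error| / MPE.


e = indication - reference = 18.174 - 20.11 = -1.9360
|e| = 1.9360
ratio = |e| / MPE = 1.9360 / 2.01
ratio = 0.9632

0.9632


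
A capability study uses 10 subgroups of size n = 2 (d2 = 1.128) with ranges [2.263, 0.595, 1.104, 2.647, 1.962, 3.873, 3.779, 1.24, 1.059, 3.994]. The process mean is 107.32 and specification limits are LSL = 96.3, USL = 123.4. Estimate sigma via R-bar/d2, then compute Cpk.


R_bar = (2.263 + 0.595 + 1.104 + 2.647 + 1.962 + 3.873 + 3.779 + 1.24 + 1.059 + 3.994) / 10 = 2.2516
sigma = R_bar / d2 = 2.2516 / 1.128 = 1.9960993
Cp = (USL - LSL)/(6*sigma) = (123.4 - 96.3)/(6*1.9960993) = 2.2627
Cpu = (123.4 - 107.32)/(3*1.9960993) = 2.6852
Cpl = (107.32 - 96.3)/(3*1.9960993) = 1.8403
Cpk = min(Cpu, Cpl) = 1.8403

1.8403


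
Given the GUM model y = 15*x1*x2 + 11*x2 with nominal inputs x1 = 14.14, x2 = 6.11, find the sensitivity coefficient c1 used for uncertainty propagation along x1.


y = 15*x1*x2 + 11*x2
dy/dx1 = 15*x2
Evaluate at x2 = 6.11: c1 = 15 * 6.11
c1 = 91.6500

91.6500


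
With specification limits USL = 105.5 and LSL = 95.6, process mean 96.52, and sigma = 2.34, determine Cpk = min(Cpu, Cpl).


Cpu = (USL - mean) / (3*sigma) = (105.5 - 96.52) / (3*2.34) = 1.2792
Cpl = (mean - LSL) / (3*sigma) = (96.52 - 95.6) / (3*2.34) = 0.1311
Cpk = min(Cpu, Cpl) = 0.1311

0.1311


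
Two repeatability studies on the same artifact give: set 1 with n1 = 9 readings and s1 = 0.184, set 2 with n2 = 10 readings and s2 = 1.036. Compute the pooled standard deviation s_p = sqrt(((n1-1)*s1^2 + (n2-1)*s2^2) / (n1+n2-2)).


s_p = sqrt(((n1-1)*s1^2 + (n2-1)*s2^2) / (n1+n2-2))
numerator = (9-1)*0.184^2 + (10-1)*1.036^2 = 0.270848 + 9.659664 = 9.930512
denominator = 9 + 10 - 2 = 17
s_p^2 = 9.930512 / 17 = 0.58414776
s_p = sqrt(0.58414776) = 0.7643

0.7643


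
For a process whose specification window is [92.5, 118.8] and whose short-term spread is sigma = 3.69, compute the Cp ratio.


Cp = (USL - LSL) / (6 * sigma)
= (118.8 - 92.5) / (6 * 3.69)
= 26.3000 / 22.1400
= 1.1879

1.1879


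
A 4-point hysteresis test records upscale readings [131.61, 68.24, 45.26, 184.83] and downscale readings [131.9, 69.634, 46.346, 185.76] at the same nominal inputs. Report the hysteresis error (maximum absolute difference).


|131.61 - 131.9| = 0.2900
|68.24 - 69.634| = 1.3940
|45.26 - 46.346| = 1.0860
|184.83 - 185.76| = 0.9300
hysteresis = max(diffs) = 1.3940

1.3940


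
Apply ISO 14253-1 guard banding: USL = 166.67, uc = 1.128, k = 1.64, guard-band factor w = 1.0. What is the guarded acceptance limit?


U = k * uc = 1.64 * 1.128 = 1.84992
guard band g = w * U = 1.0 * 1.84992 = 1.84992
AL = USL - g = 166.67 - 1.84992
AL = 164.8201

164.8201


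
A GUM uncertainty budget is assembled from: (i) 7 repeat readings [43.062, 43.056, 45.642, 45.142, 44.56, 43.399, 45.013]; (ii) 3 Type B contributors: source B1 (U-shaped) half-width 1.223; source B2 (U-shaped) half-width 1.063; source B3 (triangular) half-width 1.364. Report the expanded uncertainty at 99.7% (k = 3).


mean = (43.062 + 43.056 + 45.642 + 45.142 + 44.56 + 43.399 + 45.013) / 7 = 44.26771429
s = sqrt(sum((x - mean)^2)/(n-1)) = 1.0778514
u_A = s / sqrt(n) = 1.0778514 / sqrt(7) = 0.40738954
u_B1 = 1.223 / sqrt(2) = 0.86479159
u_B2 = 1.063 / sqrt(2) = 0.75165451
u_B3 = 1.364 / sqrt(6) = 0.55685067
uc = sqrt(0.40738954^2 + 0.86479159^2 + 0.75165451^2 + 0.55685067^2) = 1.3374969
U = k * uc = 3 * 1.3374969
U = 4.0125

4.0125


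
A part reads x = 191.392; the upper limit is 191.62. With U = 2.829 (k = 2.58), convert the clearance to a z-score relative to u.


u = U / k = 2.829 / 2.58 = 1.0965116
margin = |USL - x| = |191.62 - 191.392| = 0.228
z = margin / u = 0.228 / 1.0965116
z = 0.2079

0.2079


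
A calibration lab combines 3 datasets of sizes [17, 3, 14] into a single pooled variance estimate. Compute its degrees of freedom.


nu = sum_i (n_i - 1)
nu = ((17 - 1) + (3 - 1) + (14 - 1))
nu = 16 + 2 + 13
nu = 31

31


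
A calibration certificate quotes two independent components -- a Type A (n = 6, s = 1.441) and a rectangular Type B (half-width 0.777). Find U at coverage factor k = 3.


u_A = s / sqrt(n) = 1.441 / sqrt(6) = 0.58828579
u_B = half_width / sqrt(3) = 0.777 / sqrt(3) = 0.44860116
uc = sqrt(u_A^2 + u_B^2) = sqrt(0.58828579^2 + 0.44860116^2) = 0.73981293
U = k * uc = 3 * 0.73981293
U = 2.2194

2.2194


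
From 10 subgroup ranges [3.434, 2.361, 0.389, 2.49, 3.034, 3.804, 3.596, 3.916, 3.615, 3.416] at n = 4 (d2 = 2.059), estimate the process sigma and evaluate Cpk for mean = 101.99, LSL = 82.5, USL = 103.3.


R_bar = (3.434 + 2.361 + 0.389 + 2.49 + 3.034 + 3.804 + 3.596 + 3.916 + 3.615 + 3.416) / 10 = 3.0055
sigma = R_bar / d2 = 3.0055 / 2.059 = 1.4596892
Cp = (USL - LSL)/(6*sigma) = (103.3 - 82.5)/(6*1.4596892) = 2.3749
Cpu = (103.3 - 101.99)/(3*1.4596892) = 0.2992
Cpl = (101.99 - 82.5)/(3*1.4596892) = 4.4507
Cpk = min(Cpu, Cpl) = 0.2992

0.2992


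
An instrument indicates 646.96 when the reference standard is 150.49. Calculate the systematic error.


Systematic error = measured - true
= 646.96 - 150.49
= 496.4700

496.4700


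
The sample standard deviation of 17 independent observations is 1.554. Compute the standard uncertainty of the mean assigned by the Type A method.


u_A = s / sqrt(n)
u_A = 1.554 / sqrt(17)
u_A = 1.554 / 4.1231056
u_A = 0.3769

0.3769


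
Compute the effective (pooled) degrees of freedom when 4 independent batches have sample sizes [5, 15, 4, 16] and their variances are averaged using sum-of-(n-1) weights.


nu = sum_i (n_i - 1)
nu = ((5 - 1) + (15 - 1) + (4 - 1) + (16 - 1))
nu = 4 + 14 + 3 + 15
nu = 36

36


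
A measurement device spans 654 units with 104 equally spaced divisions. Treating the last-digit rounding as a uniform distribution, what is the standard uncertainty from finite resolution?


resolution = range / divisions
resolution = 654 / 104 = 6.2884615
u_res = resolution / (2*sqrt(3))
u_res = 6.2884615 / 3.4641016
u_res = 1.8153

1.8153


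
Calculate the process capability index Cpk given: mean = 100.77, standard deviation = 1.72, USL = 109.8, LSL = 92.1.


Cpu = (USL - mean) / (3*sigma) = (109.8 - 100.77) / (3*1.72) = 1.7500
Cpl = (mean - LSL) / (3*sigma) = (100.77 - 92.1) / (3*1.72) = 1.6802
Cpk = min(Cpu, Cpl) = 1.6802

1.6802


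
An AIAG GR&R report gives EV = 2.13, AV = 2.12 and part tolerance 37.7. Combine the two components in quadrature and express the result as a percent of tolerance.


GRR = sqrt(EV^2 + AV^2) = sqrt(2.13^2 + 2.12^2) = 3.0052121
%GRR = GRR / tol * 100 = 3.0052121 / 37.7 * 100
%GRR = 7.9714

7.9714


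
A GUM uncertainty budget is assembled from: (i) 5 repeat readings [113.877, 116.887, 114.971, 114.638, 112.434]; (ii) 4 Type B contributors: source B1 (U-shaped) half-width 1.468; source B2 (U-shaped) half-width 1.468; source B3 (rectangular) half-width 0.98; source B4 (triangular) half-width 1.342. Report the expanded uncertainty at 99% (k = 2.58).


mean = (113.877 + 116.887 + 114.971 + 114.638 + 112.434) / 5 = 114.5614
s = sqrt(sum((x - mean)^2)/(n-1)) = 1.6260604
u_A = s / sqrt(n) = 1.6260604 / sqrt(5) = 0.72719632
u_B1 = 1.468 / sqrt(2) = 1.0380328
u_B2 = 1.468 / sqrt(2) = 1.0380328
u_B3 = 0.98 / sqrt(3) = 0.56580326
u_B4 = 1.342 / sqrt(6) = 0.54786921
uc = sqrt(0.72719632^2 + 1.0380328^2 + 1.0380328^2 + 0.56580326^2 + 0.54786921^2) = 1.8177273
U = k * uc = 2.58 * 1.8177273
U = 4.6897

4.6897


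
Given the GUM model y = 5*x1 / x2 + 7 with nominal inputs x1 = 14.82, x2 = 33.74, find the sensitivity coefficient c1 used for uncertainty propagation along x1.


y = 5*x1 / x2 + 7
dy/dx1 = 5/x2
Evaluate at x2 = 33.74: c1 = 5 / 33.74
c1 = 0.1482

0.1482


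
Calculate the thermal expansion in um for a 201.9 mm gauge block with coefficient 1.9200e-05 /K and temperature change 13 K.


dL = L * alpha * dT
= 201.9 * 1.9200e-05 * 13
= 0.0503942 mm
dL_um = 0.0503942 * 1000 = 50.3942 um

50.3942


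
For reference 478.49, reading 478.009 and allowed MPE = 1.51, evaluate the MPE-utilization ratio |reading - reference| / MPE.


e = indication - reference = 478.009 - 478.49 = -0.4810
|e| = 0.4810
ratio = |e| / MPE = 0.4810 / 1.51
ratio = 0.3185

0.3185


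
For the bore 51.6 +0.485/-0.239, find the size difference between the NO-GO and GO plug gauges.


GO = nominal - lower_tol (smallest hole = maximum material condition)
GO = 51.6 - 0.239 = 51.361
NO-GO = nominal + upper_tol (largest hole = least material condition)
NO-GO = 51.6 + 0.485 = 52.085
spread = NO-GO - GO = 52.085 - 51.361 = 0.7240

0.7240


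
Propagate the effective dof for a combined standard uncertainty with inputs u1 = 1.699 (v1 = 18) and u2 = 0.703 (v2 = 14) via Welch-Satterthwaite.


uc = sqrt(u1^2 + u2^2) = sqrt(1.699^2 + 0.703^2) = 1.8386979
v_eff = uc^4 / (u1^4/v1 + u2^4/v2)
= 1.8386979^4 / (1.699^4/18 + 0.703^4/14)
= 11.429876 / 0.48036064
v_eff = 23.7944

23.7944


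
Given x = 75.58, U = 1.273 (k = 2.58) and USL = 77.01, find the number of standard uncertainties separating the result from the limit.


u = U / k = 1.273 / 2.58 = 0.49341085
margin = |USL - x| = |77.01 - 75.58| = 1.43
z = margin / u = 1.43 / 0.49341085
z = 2.8982

2.8982


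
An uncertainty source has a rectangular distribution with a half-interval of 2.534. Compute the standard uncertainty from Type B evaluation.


u_B = half_width / sqrt(3)
u_B = 2.534 / 1.7320508
u_B = 1.4630

1.4630


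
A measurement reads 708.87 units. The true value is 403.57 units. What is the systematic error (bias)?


Systematic error = measured - true
= 708.87 - 403.57
= 305.3000

305.3000


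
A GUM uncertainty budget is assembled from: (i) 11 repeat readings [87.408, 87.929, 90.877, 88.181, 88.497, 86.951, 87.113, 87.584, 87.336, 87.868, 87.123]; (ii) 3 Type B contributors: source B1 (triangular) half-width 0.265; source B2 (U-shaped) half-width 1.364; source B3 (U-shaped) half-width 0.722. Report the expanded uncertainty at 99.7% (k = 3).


mean = (87.408 + 87.929 + 90.877 + 88.181 + 88.497 + 86.951 + 87.113 + 87.584 + 87.336 + 87.868 + 87.123) / 11 = 87.897
s = sqrt(sum((x - mean)^2)/(n-1)) = 1.0992443
u_A = s / sqrt(n) = 1.0992443 / sqrt(11) = 0.33143463
u_B1 = 0.265 / sqrt(6) = 0.1081858
u_B2 = 1.364 / sqrt(2) = 0.96449365
u_B3 = 0.722 / sqrt(2) = 0.5105311
uc = sqrt(0.33143463^2 + 0.1081858^2 + 0.96449365^2 + 0.5105311^2) = 1.1456191
U = k * uc = 3 * 1.1456191
U = 3.4369

3.4369


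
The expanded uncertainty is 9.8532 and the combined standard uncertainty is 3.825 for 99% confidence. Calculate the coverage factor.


k = U / uc
k = 9.8532 / 3.825
k = 2.576

2.576


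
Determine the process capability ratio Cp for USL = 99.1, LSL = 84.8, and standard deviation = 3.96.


Cp = (USL - LSL) / (6 * sigma)
= (99.1 - 84.8) / (6 * 3.96)
= 14.3000 / 23.7600
= 0.6019

0.6019


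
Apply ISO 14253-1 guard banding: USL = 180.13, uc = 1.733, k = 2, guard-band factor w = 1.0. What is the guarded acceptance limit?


U = k * uc = 2 * 1.733 = 3.466
guard band g = w * U = 1.0 * 3.466 = 3.466
AL = USL - g = 180.13 - 3.466
AL = 176.6640

176.6640


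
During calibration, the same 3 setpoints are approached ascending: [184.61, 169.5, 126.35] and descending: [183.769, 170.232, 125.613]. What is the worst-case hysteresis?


|184.61 - 183.769| = 0.8410
|169.5 - 170.232| = 0.7320
|126.35 - 125.613| = 0.7370
hysteresis = max(diffs) = 0.8410

0.8410


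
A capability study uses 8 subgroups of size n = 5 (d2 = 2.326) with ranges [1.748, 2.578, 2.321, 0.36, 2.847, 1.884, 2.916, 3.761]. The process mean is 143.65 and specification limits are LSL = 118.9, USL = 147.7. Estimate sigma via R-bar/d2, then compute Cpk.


R_bar = (1.748 + 2.578 + 2.321 + 0.36 + 2.847 + 1.884 + 2.916 + 3.761) / 8 = 2.301875
sigma = R_bar / d2 = 2.301875 / 2.326 = 0.98962812
Cp = (USL - LSL)/(6*sigma) = (147.7 - 118.9)/(6*0.98962812) = 4.8503
Cpu = (147.7 - 143.65)/(3*0.98962812) = 1.3641
Cpl = (143.65 - 118.9)/(3*0.98962812) = 8.3365
Cpk = min(Cpu, Cpl) = 1.3641

1.3641


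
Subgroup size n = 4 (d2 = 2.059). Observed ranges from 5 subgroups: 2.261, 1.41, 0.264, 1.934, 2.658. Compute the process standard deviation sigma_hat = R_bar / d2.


R_bar = (2.261 + 1.41 + 0.264 + 1.934 + 2.658) / 5
R_bar = 8.527 / 5 = 1.7054
sigma_hat = R_bar / d2 = 1.7054 / 2.059 = 0.8283

0.8283


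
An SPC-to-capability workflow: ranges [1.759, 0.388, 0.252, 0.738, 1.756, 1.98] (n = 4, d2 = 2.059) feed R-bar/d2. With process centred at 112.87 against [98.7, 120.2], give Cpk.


R_bar = (1.759 + 0.388 + 0.252 + 0.738 + 1.756 + 1.98) / 6 = 1.1455
sigma = R_bar / d2 = 1.1455 / 2.059 = 0.55633803
Cp = (USL - LSL)/(6*sigma) = (120.2 - 98.7)/(6*0.55633803) = 6.4409
Cpu = (120.2 - 112.87)/(3*0.55633803) = 4.3918
Cpl = (112.87 - 98.7)/(3*0.55633803) = 8.4900
Cpk = min(Cpu, Cpl) = 4.3918

4.3918


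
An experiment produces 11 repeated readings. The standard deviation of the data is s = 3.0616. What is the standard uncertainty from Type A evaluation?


u_A = s / sqrt(n)
u_A = 3.0616 / sqrt(11)
u_A = 3.0616 / 3.3166248
u_A = 0.9231

0.9231


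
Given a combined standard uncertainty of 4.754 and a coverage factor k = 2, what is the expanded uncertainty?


U = k * uc
U = 2 * 4.754
U = 9.5080

9.5080


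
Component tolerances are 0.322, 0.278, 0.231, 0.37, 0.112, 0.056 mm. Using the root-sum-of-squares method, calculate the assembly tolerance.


RSS = sqrt(0.322^2 + 0.278^2 + 0.231^2 + 0.37^2 + 0.112^2 + 0.056^2)
= sqrt(0.386909)
= 0.6220

0.6220


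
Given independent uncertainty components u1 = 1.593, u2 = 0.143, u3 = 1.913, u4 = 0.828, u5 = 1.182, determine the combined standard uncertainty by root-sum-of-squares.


uc = sqrt(1.593^2 + 0.143^2 + 1.913^2 + 0.828^2 + 1.182^2)
uc = sqrt(8.300375)
uc = 2.8810

2.8810


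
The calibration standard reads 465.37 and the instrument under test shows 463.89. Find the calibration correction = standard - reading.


Correction = standard - reading
= 465.37 - 463.89
= 1.4800

1.4800


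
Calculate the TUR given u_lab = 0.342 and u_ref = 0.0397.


TUR = u_lab / u_ref
= 0.342 / 0.0397
= 8.6146

8.6146


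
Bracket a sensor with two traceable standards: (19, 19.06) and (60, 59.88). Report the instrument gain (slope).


slope = (y2 - y1) / (x2 - x1)
= (59.88 - 19.06) / (60 - 19)
= 40.8200 / 41
= 0.9956

0.9956


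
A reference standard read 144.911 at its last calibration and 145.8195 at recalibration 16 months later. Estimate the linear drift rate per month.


rate = (v2 - v1) / months
= (145.8195 - 144.911) / 16
= 0.9085 / 16
= 0.0568

0.0568


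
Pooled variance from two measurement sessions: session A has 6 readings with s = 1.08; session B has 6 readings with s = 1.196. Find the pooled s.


s_p = sqrt(((n1-1)*s1^2 + (n2-1)*s2^2) / (n1+n2-2))
numerator = (6-1)*1.08^2 + (6-1)*1.196^2 = 5.832 + 7.15208 = 12.98408
denominator = 6 + 6 - 2 = 10
s_p^2 = 12.98408 / 10 = 1.298408
s_p = sqrt(1.298408) = 1.1395

1.1395


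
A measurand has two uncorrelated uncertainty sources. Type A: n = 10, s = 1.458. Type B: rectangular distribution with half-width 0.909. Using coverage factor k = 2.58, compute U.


u_A = s / sqrt(n) = 1.458 / sqrt(10) = 0.46106008
u_B = half_width / sqrt(3) = 0.909 / sqrt(3) = 0.52481139
uc = sqrt(u_A^2 + u_B^2) = sqrt(0.46106008^2 + 0.52481139^2) = 0.6985724
U = k * uc = 2.58 * 0.6985724
U = 1.8023

1.8023


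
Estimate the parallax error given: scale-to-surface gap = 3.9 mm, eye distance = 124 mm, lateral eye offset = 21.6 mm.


error = h * offset / d
= 3.9 * 21.6 / 124
= 0.6794

0.6794


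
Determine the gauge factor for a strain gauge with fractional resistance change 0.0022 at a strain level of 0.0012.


GF = (dR/R) / epsilon
= 0.0022 / 0.0012
= 1.8333

1.8333


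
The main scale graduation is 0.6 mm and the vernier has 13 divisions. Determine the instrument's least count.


LC = MSD / n_div
= 0.6 / 13
= 0.0462

0.0462


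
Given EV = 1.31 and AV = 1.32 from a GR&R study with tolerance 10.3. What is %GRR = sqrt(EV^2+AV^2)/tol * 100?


GRR = sqrt(EV^2 + AV^2) = sqrt(1.31^2 + 1.32^2) = 1.8597043
%GRR = GRR / tol * 100 = 1.8597043 / 10.3 * 100
%GRR = 18.0554

18.0554


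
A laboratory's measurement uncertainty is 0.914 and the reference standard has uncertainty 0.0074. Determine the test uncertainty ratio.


TUR = u_lab / u_ref
= 0.914 / 0.0074
= 123.5135

123.5135


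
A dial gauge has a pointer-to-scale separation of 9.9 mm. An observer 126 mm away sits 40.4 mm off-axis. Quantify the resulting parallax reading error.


error = h * offset / d
= 9.9 * 40.4 / 126
= 3.1743

3.1743


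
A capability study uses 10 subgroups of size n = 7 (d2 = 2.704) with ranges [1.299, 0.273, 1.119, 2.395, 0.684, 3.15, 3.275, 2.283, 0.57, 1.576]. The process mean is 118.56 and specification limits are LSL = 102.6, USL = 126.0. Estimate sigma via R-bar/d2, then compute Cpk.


R_bar = (1.299 + 0.273 + 1.119 + 2.395 + 0.684 + 3.15 + 3.275 + 2.283 + 0.57 + 1.576) / 10 = 1.6624
sigma = R_bar / d2 = 1.6624 / 2.704 = 0.6147929
Cp = (USL - LSL)/(6*sigma) = (126.0 - 102.6)/(6*0.6147929) = 6.3436
Cpu = (126.0 - 118.56)/(3*0.6147929) = 4.0339
Cpl = (118.56 - 102.6)/(3*0.6147929) = 8.6533
Cpk = min(Cpu, Cpl) = 4.0339

4.0339


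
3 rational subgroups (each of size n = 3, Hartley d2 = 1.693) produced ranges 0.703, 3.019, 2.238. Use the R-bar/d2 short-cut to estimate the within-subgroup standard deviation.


R_bar = (0.703 + 3.019 + 2.238) / 3
R_bar = 5.96 / 3 = 1.9866667
sigma_hat = R_bar / d2 = 1.9866667 / 1.693 = 1.1735

1.1735


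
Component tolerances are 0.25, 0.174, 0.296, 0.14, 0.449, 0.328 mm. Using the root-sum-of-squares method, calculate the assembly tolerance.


RSS = sqrt(0.25^2 + 0.174^2 + 0.296^2 + 0.14^2 + 0.449^2 + 0.328^2)
= sqrt(0.509177)
= 0.7136

0.7136


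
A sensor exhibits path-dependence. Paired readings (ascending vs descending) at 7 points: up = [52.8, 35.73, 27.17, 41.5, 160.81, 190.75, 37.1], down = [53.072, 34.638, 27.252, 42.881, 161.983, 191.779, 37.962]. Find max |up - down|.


|52.8 - 53.072| = 0.2720
|35.73 - 34.638| = 1.0920
|27.17 - 27.252| = 0.0820
|41.5 - 42.881| = 1.3810
|160.81 - 161.983| = 1.1730
|190.75 - 191.779| = 1.0290
|37.1 - 37.962| = 0.8620
hysteresis = max(diffs) = 1.3810

1.3810


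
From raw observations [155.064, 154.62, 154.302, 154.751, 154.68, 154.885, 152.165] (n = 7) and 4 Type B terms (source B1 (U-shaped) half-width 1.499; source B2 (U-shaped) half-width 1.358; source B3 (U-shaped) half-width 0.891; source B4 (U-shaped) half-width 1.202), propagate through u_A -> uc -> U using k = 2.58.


mean = (155.064 + 154.62 + 154.302 + 154.751 + 154.68 + 154.885 + 152.165) / 7 = 154.3524286
s = sqrt(sum((x - mean)^2)/(n-1)) = 0.99290061
u_A = s / sqrt(n) = 0.99290061 / sqrt(7) = 0.37528116
u_B1 = 1.499 / sqrt(2) = 1.0599531
u_B2 = 1.358 / sqrt(2) = 0.96025101
u_B3 = 0.891 / sqrt(2) = 0.63003214
u_B4 = 1.202 / sqrt(2) = 0.84994235
uc = sqrt(0.37528116^2 + 1.0599531^2 + 0.96025101^2 + 0.63003214^2 + 0.84994235^2) = 1.8181752
U = k * uc = 2.58 * 1.8181752
U = 4.6909

4.6909


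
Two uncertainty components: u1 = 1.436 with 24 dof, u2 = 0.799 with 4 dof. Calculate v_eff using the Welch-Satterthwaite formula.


uc = sqrt(u1^2 + u2^2) = sqrt(1.436^2 + 0.799^2) = 1.6433189
v_eff = uc^4 / (u1^4/v1 + u2^4/v2)
= 1.6433189^4 / (1.436^4/24 + 0.799^4/4)
= 7.2926841 / 0.27906562
v_eff = 26.1325

26.1325


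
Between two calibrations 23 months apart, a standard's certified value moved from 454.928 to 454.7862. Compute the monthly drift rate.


rate = (v2 - v1) / months
= (454.7862 - 454.928) / 23
= -0.1418 / 23
= -0.0062

-0.0062


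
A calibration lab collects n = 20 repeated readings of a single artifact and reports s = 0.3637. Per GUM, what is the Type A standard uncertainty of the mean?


u_A = s / sqrt(n)
u_A = 0.3637 / sqrt(20)
u_A = 0.3637 / 4.472136
u_A = 0.0813

0.0813


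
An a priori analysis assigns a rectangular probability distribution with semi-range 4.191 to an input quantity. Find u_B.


u_B = half_width / sqrt(3)
u_B = 4.191 / 1.7320508
u_B = 2.4197

2.4197


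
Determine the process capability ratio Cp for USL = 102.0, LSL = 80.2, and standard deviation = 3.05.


Cp = (USL - LSL) / (6 * sigma)
= (102.0 - 80.2) / (6 * 3.05)
= 21.8000 / 18.3000
= 1.1913

1.1913


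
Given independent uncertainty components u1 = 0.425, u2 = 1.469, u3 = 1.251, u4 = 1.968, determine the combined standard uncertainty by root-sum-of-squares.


uc = sqrt(0.425^2 + 1.469^2 + 1.251^2 + 1.968^2)
uc = sqrt(7.776611)
uc = 2.7887

2.7887


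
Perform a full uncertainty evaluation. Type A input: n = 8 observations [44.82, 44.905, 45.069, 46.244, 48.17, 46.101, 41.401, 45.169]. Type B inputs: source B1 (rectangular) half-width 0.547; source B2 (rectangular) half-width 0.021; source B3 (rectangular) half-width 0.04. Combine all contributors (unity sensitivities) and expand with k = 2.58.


mean = (44.82 + 44.905 + 45.069 + 46.244 + 48.17 + 46.101 + 41.401 + 45.169) / 8 = 45.234875
s = sqrt(sum((x - mean)^2)/(n-1)) = 1.904688
u_A = s / sqrt(n) = 1.904688 / sqrt(8) = 0.6734089
u_B1 = 0.547 / sqrt(3) = 0.3158106
u_B2 = 0.021 / sqrt(3) = 0.012124356
u_B3 = 0.04 / sqrt(3) = 0.023094011
uc = sqrt(0.6734089^2 + 0.3158106^2 + 0.012124356^2 + 0.023094011^2) = 0.74424204
U = k * uc = 2.58 * 0.74424204
U = 1.9201

1.9201


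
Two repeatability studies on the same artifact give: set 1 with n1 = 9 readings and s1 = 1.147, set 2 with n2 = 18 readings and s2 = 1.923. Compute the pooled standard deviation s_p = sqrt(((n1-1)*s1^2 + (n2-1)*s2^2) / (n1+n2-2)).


s_p = sqrt(((n1-1)*s1^2 + (n2-1)*s2^2) / (n1+n2-2))
numerator = (9-1)*1.147^2 + (18-1)*1.923^2 = 10.524872 + 62.864793 = 73.389665
denominator = 9 + 18 - 2 = 25
s_p^2 = 73.389665 / 25 = 2.9355866
s_p = sqrt(2.9355866) = 1.7134

1.7134


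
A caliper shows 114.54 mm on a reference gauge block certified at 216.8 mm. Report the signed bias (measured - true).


Systematic error = measured - true
= 114.54 - 216.8
= -102.2600

-102.2600


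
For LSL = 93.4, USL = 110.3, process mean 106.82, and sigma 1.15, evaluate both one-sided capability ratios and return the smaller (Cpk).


Cpu = (USL - mean) / (3*sigma) = (110.3 - 106.82) / (3*1.15) = 1.0087
Cpl = (mean - LSL) / (3*sigma) = (106.82 - 93.4) / (3*1.15) = 3.8899
Cpk = min(Cpu, Cpl) = 1.0087

1.0087


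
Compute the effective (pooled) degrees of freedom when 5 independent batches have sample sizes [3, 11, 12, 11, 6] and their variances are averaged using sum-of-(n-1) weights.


nu = sum_i (n_i - 1)
nu = ((3 - 1) + (11 - 1) + (12 - 1) + (11 - 1) + (6 - 1))
nu = 2 + 10 + 11 + 10 + 5
nu = 38

38


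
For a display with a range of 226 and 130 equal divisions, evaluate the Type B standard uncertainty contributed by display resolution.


resolution = range / divisions
resolution = 226 / 130 = 1.7384615
u_res = resolution / (2*sqrt(3))
u_res = 1.7384615 / 3.4641016
u_res = 0.5019

0.5019


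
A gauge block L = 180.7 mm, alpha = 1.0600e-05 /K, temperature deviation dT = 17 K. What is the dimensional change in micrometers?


dL = L * alpha * dT
= 180.7 * 1.0600e-05 * 17
= 0.0325621 mm
dL_um = 0.0325621 * 1000 = 32.5621 um

32.5621


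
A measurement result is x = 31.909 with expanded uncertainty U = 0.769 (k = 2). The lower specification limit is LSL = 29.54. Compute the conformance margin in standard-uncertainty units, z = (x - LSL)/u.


u = U / k = 0.769 / 2 = 0.3845
margin = |LSL - x| = |29.54 - 31.909| = 2.369
z = margin / u = 2.369 / 0.3845
z = 6.1612

6.1612


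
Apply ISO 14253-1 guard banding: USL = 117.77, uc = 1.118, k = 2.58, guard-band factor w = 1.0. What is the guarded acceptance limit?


U = k * uc = 2.58 * 1.118 = 2.88444
guard band g = w * U = 1.0 * 2.88444 = 2.88444
AL = USL - g = 117.77 - 2.88444
AL = 114.8856

114.8856


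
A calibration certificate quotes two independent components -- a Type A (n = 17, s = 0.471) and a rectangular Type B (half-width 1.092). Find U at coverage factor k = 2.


u_A = s / sqrt(n) = 0.471 / sqrt(17) = 0.11423428
u_B = half_width / sqrt(3) = 1.092 / sqrt(3) = 0.63046649
uc = sqrt(u_A^2 + u_B^2) = sqrt(0.11423428^2 + 0.63046649^2) = 0.64073198
U = k * uc = 2 * 0.64073198
U = 1.2815

1.2815


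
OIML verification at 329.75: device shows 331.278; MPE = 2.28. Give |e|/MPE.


e = indication - reference = 331.278 - 329.75 = 1.5280
|e| = 1.5280
ratio = |e| / MPE = 1.5280 / 2.28
ratio = 0.6702

0.6702


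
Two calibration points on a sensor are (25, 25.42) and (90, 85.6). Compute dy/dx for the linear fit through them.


slope = (y2 - y1) / (x2 - x1)
= (85.6 - 25.42) / (90 - 25)
= 60.1800 / 65
= 0.9258

0.9258


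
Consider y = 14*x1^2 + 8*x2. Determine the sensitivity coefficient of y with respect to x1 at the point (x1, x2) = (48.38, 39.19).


y = 14*x1^2 + 8*x2
dy/dx1 = 2*14*x1
Evaluate at x1 = 48.38: c1 = 28 * 48.38
c1 = 1354.6400

1354.6400


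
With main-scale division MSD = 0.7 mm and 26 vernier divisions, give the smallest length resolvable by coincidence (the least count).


LC = MSD / n_div
= 0.7 / 26
= 0.0269

0.0269


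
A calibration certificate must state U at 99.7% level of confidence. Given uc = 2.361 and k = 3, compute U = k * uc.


U = k * uc
U = 3 * 2.361
U = 7.0830

7.0830


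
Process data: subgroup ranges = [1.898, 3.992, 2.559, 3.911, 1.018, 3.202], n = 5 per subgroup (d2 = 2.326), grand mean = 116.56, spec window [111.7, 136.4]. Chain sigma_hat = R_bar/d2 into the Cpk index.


R_bar = (1.898 + 3.992 + 2.559 + 3.911 + 1.018 + 3.202) / 6 = 2.7633333
sigma = R_bar / d2 = 2.7633333 / 2.326 = 1.1880195
Cp = (USL - LSL)/(6*sigma) = (136.4 - 111.7)/(6*1.1880195) = 3.4652
Cpu = (136.4 - 116.56)/(3*1.1880195) = 5.5667
Cpl = (116.56 - 111.7)/(3*1.1880195) = 1.3636
Cpk = min(Cpu, Cpl) = 1.3636

1.3636


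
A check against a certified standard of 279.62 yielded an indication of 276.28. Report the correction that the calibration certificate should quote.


Correction = standard - reading
= 279.62 - 276.28
= 3.3400

3.3400


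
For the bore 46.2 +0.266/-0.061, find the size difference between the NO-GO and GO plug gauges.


GO = nominal - lower_tol (smallest hole = maximum material condition)
GO = 46.2 - 0.061 = 46.139
NO-GO = nominal + upper_tol (largest hole = least material condition)
NO-GO = 46.2 + 0.266 = 46.466
spread = NO-GO - GO = 46.466 - 46.139 = 0.3270

0.3270


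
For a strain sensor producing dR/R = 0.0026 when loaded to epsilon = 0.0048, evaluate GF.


GF = (dR/R) / epsilon
= 0.0026 / 0.0048
= 0.5417

0.5417


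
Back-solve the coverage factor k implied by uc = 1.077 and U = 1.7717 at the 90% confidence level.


k = U / uc
k = 1.7717 / 1.077
k = 1.645

1.645


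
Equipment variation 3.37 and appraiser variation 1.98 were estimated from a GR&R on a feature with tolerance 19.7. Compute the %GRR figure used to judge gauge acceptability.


GRR = sqrt(EV^2 + AV^2) = sqrt(3.37^2 + 1.98^2) = 3.9086187
%GRR = GRR / tol * 100 = 3.9086187 / 19.7 * 100
%GRR = 19.8407

19.8407


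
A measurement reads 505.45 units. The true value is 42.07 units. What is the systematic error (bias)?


Systematic error = measured - true
= 505.45 - 42.07
= 463.3800

463.3800


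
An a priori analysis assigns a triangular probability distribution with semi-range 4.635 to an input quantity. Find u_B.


u_B = half_width / sqrt(6)
u_B = 4.635 / 2.4494897
u_B = 1.8922

1.8922


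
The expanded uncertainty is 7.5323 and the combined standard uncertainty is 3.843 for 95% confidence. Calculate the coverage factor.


k = U / uc
k = 7.5323 / 3.843
k = 1.96

1.96


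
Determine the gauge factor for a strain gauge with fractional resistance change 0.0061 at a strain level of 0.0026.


GF = (dR/R) / epsilon
= 0.0061 / 0.0026
= 2.3462

2.3462


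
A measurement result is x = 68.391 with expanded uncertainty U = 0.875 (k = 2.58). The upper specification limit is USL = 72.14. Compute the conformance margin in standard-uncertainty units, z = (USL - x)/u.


u = U / k = 0.875 / 2.58 = 0.33914729
margin = |USL - x| = |72.14 - 68.391| = 3.749
z = margin / u = 3.749 / 0.33914729
z = 11.0542

11.0542


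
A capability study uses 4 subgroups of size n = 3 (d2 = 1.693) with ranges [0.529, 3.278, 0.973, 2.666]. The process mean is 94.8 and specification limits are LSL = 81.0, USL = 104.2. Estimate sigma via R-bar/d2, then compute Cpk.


R_bar = (0.529 + 3.278 + 0.973 + 2.666) / 4 = 1.8615
sigma = R_bar / d2 = 1.8615 / 1.693 = 1.0995275
Cp = (USL - LSL)/(6*sigma) = (104.2 - 81.0)/(6*1.0995275) = 3.5167
Cpu = (104.2 - 94.8)/(3*1.0995275) = 2.8497
Cpl = (94.8 - 81.0)/(3*1.0995275) = 4.1836
Cpk = min(Cpu, Cpl) = 2.8497

2.8497
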